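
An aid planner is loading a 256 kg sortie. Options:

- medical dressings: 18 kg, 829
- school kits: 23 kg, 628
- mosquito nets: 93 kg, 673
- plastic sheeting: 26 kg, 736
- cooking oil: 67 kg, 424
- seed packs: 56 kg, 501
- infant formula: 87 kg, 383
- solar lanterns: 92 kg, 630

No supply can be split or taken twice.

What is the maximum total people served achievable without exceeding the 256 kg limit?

3496

Taking the top-ratio supplies first gives medical dressings + school kits + mosquito nets + plastic sheeting + seed packs for 3367 (216 kg).
The 56 kg tied up in seed packs is better spent on solar lanterns — total rises to 3496 (252 kg).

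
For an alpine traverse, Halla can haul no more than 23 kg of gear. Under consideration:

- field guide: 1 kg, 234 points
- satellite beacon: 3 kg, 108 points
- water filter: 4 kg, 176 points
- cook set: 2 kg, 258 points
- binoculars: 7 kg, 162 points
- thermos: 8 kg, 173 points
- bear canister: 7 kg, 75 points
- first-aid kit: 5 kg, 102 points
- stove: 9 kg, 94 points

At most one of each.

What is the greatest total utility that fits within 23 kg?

1051

The ratio heuristic lands on field guide + satellite beacon + water filter + cook set + binoculars + first-aid kit (1040) but leaves 1 kg idle.
Dropping binoculars frees 7 kg; slotting in thermos (8 kg) lifts the total to 1051 at 23 kg.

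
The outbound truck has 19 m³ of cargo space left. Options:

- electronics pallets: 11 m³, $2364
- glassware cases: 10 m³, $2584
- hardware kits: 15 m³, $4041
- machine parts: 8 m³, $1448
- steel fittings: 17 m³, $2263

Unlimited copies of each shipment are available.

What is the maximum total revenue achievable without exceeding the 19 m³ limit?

4041

By revenue per m³: hardware kits 269.40, glassware cases 258.40, electronics pallets 214.91, machine parts 181.00 lead.
Best packing: hardware kits — 15 m³, 4041 total.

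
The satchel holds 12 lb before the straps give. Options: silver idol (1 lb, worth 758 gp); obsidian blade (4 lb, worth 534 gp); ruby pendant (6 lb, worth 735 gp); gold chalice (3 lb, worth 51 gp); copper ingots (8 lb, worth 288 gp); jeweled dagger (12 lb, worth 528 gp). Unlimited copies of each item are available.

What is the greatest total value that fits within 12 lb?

The ratio ordering already packs tightly: 12×silver idol, 12 lb, 9096.
Every other selection either busts 12 lb or fails to beat 9096.

9096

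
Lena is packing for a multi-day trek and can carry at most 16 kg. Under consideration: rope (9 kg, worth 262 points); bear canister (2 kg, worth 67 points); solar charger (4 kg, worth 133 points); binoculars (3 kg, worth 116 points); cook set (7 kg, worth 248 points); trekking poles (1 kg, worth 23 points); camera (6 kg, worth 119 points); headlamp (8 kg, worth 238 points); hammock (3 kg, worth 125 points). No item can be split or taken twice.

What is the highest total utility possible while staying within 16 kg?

579

The ratio ordering already packs tightly: bear canister + binoculars + cook set + trekking poles + hammock, 16 kg, 579.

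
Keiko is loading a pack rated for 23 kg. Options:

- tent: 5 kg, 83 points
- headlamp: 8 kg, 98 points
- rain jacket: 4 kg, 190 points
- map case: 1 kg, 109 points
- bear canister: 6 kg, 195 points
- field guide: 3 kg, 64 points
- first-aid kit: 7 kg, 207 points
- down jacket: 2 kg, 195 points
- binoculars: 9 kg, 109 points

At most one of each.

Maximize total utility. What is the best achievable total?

By utility per kg: map case 109.00, down jacket 97.50, rain jacket 47.50, bear canister 32.50 lead.
Best packing: rain jacket + map case + bear canister + field guide + first-aid kit + down jacket — 23 kg, 960 total.
Every other selection either busts 23 kg or fails to beat 960.

960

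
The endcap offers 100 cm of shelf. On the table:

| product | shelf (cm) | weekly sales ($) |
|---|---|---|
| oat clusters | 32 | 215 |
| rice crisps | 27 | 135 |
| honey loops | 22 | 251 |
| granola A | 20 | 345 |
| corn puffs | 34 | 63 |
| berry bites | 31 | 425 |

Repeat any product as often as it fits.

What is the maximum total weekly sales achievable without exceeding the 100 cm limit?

1725

Taking 5×granola A: 100 cm used, 1725 in weekly sales.
Nothing else within 100 cm beats 1725.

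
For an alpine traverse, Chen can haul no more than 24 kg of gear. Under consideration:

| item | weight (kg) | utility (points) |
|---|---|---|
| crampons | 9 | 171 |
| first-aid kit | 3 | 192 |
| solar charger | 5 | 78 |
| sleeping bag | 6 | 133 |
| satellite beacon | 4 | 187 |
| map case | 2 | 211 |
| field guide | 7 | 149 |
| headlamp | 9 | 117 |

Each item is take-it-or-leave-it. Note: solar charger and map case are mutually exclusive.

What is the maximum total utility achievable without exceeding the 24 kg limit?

894

Filling by ratio: first-aid kit + sleeping bag + satellite beacon + map case + field guide for 872, with 2 kg left unused.
Replace field guide with crampons: the trade gains 22 net, giving 894 at 24 kg.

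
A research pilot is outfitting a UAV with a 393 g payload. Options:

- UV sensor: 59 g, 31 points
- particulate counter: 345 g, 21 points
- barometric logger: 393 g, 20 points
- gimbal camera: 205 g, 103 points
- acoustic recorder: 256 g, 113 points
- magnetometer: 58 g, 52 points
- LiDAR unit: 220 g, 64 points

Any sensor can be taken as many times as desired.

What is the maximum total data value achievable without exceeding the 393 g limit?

312

Best packing: 6×magnetometer — 348 g, 312 total.
Every other selection either busts 393 g or fails to beat 312.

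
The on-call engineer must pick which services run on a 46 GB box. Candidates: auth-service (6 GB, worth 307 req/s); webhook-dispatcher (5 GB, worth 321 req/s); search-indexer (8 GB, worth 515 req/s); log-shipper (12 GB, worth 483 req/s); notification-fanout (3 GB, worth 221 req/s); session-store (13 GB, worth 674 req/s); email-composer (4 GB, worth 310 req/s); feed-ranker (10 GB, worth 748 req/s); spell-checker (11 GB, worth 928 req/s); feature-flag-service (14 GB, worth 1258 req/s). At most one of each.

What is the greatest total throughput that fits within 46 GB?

3670

Greedy by ratio would take notification-fanout + email-composer + feed-ranker + spell-checker + feature-flag-service: 42 GB used, total 3465.
Replace email-composer with search-indexer: the trade gains 205 net, giving 3670 at 46 GB.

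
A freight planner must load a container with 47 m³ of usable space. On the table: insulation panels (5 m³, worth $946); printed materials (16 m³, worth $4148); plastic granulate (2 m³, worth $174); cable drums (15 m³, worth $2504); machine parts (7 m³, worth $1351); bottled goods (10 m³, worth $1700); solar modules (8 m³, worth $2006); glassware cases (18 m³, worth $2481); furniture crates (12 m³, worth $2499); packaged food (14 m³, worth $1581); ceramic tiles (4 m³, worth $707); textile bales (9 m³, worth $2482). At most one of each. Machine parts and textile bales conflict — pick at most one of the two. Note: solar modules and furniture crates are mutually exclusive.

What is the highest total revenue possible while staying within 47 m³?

Printed materials + bottled goods + solar modules + ceramic tiles + textile bales uses 47 of the 47 m³ and totals 11043.
Next best is printed materials + bottled goods + furniture crates + textile bales at 10829 (47 m³) — short by 214.

11043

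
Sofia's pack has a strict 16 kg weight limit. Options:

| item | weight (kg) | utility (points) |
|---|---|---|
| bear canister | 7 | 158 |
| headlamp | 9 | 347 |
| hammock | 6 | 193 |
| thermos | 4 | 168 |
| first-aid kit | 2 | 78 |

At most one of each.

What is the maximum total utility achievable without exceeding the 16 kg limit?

Density check — thermos 42.00, first-aid kit 39.00, headlamp 38.56, hammock 32.17 are the best per kg.
Headlamp + thermos + first-aid kit uses 15 of the 16 kg and totals 593.
Runner-up headlamp + hammock tops out at 540.

593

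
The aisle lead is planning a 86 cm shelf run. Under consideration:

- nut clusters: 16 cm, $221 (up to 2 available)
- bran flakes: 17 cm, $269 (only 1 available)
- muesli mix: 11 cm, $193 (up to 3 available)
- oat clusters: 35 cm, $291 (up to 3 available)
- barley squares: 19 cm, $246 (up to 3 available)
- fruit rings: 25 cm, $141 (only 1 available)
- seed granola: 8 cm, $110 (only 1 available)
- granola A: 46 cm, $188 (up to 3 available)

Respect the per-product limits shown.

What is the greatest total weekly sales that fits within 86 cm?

1315

Taking the top-ratio products first gives 2×nut clusters + bran flakes + 3×muesli mix for 1290 (82 cm).
Dropping nut clusters frees 16 cm; slotting in barley squares (19 cm) lifts the total to 1315 at 85 cm.
The spare 1 cm is too small for any remaining product, and no exchange beats 1315.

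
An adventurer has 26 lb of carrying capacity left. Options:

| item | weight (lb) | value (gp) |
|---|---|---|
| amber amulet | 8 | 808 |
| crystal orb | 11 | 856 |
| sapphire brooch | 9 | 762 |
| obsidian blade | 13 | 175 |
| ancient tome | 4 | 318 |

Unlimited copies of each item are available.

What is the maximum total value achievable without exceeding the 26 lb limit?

2424

The ratio ordering already packs tightly: 3×amber amulet, 24 lb, 2424.
Every other selection either busts 26 lb or fails to beat 2424.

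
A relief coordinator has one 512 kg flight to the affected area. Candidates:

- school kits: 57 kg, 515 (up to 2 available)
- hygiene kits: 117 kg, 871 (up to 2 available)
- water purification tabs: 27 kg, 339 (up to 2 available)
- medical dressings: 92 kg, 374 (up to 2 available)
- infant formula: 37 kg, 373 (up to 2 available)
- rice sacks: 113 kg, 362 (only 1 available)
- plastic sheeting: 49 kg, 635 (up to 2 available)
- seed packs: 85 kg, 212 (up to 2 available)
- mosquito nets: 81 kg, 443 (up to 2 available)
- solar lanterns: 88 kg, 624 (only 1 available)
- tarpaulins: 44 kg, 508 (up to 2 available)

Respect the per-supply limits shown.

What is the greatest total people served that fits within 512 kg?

5238

Greedy by ratio would take 2×school kits + 2×water purification tabs + 2×infant formula + 2×plastic sheeting + mosquito nets + 2×tarpaulins: 509 kg used, total 5183.
Dropping infant formula and mosquito nets frees 118 kg; slotting in hygiene kits (117 kg) lifts the total to 5238 at 508 kg.
That's the maximum — no swap from here does better than 5238.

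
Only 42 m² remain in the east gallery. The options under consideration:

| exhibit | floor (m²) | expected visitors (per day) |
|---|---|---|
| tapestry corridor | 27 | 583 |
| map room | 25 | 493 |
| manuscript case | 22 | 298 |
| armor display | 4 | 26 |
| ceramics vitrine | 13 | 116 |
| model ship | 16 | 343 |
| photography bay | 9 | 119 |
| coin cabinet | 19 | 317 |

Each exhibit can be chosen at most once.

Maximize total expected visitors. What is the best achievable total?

836

Greedy by ratio would take tapestry corridor + armor display + photography bay: 40 m² used, total 728.
Using the slack differently, map room + model ship comes to 836 at 41 m².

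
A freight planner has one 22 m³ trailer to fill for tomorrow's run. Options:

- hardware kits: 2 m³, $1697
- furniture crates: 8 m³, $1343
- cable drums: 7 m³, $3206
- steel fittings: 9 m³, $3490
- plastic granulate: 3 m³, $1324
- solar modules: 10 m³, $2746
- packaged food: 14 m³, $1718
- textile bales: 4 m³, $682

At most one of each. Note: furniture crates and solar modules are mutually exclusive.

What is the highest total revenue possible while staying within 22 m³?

By revenue per m³: hardware kits 848.50, cable drums 458.00, plastic granulate 441.33, steel fittings 387.78 lead.
Hardware kits + cable drums + steel fittings + plastic granulate uses 21 of the 22 m³ and totals 9717.

9717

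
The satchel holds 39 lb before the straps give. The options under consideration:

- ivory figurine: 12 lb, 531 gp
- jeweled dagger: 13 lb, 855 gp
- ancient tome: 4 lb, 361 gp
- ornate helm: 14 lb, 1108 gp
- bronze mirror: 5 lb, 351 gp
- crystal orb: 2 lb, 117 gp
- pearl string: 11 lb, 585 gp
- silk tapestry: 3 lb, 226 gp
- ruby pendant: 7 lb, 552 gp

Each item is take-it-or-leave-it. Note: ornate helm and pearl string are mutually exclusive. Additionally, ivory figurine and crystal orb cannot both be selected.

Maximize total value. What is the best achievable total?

2901

Greedy by ratio would take ancient tome + ornate helm + bronze mirror + crystal orb + silk tapestry + ruby pendant: 35 lb used, total 2715.
Dropping crystal orb and ruby pendant frees 9 lb; slotting in jeweled dagger (13 lb) lifts the total to 2901 at 39 lb.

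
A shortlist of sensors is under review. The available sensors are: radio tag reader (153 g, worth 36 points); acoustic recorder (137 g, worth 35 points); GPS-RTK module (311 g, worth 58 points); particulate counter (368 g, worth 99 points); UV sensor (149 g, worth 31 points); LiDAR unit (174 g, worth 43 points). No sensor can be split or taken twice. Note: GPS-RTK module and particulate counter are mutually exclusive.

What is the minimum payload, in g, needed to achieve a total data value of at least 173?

679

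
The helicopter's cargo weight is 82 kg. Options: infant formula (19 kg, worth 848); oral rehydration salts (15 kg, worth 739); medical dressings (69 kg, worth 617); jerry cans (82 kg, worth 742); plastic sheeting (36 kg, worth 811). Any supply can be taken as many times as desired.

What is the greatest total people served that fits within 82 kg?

Ranking by ratio (people served/kg): oral rehydration salts 49.27, infant formula 44.63, plastic sheeting 22.53, jerry cans 9.05.
Greedy by ratio would take 5×oral rehydration salts: 75 kg used, total 3695.
Dropping oral rehydration salts frees 15 kg; slotting in infant formula (19 kg) lifts the total to 3804 at 79 kg.
That's the maximum — no swap from here does better than 3804.

3804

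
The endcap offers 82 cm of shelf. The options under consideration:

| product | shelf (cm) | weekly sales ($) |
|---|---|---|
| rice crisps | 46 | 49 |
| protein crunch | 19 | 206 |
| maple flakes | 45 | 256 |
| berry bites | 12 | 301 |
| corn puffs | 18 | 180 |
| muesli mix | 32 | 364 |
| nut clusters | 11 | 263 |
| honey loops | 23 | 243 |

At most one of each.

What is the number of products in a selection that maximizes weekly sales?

Optimal total is 1171.
One optimal bundle: berry bites + muesli mix + nut clusters + honey loops (78 cm).
Every optimal selection uses 4 products.

4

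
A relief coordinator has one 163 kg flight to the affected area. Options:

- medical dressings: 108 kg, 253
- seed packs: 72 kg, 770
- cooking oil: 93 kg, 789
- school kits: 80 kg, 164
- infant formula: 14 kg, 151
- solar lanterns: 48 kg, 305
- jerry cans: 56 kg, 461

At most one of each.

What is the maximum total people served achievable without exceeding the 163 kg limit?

1401

Filling by ratio: seed packs + infant formula + jerry cans for 1382, with 21 kg left unused.
The 72 kg tied up in seed packs is better spent on cooking oil — total rises to 1401 (163 kg).
Runner-up seed packs + infant formula + jerry cans tops out at 1382.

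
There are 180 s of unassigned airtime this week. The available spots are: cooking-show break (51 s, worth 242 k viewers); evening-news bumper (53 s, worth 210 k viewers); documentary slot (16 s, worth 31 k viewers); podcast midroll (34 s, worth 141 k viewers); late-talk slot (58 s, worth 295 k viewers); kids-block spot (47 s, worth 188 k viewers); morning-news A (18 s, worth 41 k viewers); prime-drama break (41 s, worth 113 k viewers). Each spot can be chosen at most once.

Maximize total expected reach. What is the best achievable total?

The ratio heuristic lands on cooking-show break + documentary slot + podcast midroll + late-talk slot + morning-news A (750) but leaves 3 s idle.
Dropping documentary slot and podcast midroll frees 50 s; slotting in evening-news bumper (53 s) lifts the total to 788 at 180 s.
That's the maximum — no swap from here does better than 788.

788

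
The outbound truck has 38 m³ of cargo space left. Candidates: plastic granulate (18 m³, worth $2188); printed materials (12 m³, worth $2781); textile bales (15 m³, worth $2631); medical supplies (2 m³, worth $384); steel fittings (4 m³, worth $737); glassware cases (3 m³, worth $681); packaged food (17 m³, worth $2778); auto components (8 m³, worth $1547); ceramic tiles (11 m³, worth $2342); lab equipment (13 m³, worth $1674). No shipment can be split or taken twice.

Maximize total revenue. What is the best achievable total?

8088

Greedy by ratio would take printed materials + medical supplies + glassware cases + auto components + ceramic tiles: 36 m³ used, total 7735.
Dropping medical supplies frees 2 m³; slotting in steel fittings (4 m³) lifts the total to 8088 at 38 m³.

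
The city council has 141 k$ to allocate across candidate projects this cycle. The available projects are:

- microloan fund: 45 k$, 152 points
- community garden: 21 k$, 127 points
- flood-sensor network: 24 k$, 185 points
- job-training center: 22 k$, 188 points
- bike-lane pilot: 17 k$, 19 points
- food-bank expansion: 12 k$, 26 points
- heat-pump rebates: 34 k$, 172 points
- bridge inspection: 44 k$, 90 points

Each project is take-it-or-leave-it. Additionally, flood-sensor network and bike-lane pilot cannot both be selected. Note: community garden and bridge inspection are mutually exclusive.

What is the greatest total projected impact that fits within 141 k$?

Best packing: microloan fund + flood-sensor network + job-training center + food-bank expansion + heat-pump rebates — 137 k$, 723 total.
That's the maximum — no feasible swap from here does better than 723.

723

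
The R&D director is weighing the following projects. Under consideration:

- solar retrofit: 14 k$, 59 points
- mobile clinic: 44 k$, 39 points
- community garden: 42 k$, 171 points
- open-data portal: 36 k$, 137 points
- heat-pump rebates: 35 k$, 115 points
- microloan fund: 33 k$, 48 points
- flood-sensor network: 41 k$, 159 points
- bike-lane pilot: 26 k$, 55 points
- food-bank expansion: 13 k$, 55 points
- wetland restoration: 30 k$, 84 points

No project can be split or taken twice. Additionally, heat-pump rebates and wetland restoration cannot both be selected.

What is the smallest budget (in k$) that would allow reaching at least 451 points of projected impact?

Look for the lowest-budget combination reaching 451.
community garden + open-data portal + flood-sensor network reaches 467 using 119 k$.
Below 119 k$ the best achievable stays under 451.

119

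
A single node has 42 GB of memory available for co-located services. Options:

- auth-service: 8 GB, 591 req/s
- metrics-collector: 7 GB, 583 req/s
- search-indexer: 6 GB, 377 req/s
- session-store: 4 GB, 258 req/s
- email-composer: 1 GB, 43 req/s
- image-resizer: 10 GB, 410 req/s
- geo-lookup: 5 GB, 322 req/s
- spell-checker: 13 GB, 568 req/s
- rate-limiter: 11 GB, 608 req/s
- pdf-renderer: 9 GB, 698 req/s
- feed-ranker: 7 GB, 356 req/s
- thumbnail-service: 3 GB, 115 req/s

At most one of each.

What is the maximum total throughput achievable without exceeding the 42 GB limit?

Ranking by ratio (throughput/GB): metrics-collector 83.29, pdf-renderer 77.56, auth-service 73.88, session-store 64.50.
Greedy by ratio would take auth-service + metrics-collector + search-indexer + session-store + email-composer + geo-lookup + pdf-renderer: 40 GB used, total 2872.
The 1 GB tied up in email-composer is better spent on thumbnail-service — total rises to 2944 (42 GB).
Every other selection either busts 42 GB or fails to beat 2944.

2944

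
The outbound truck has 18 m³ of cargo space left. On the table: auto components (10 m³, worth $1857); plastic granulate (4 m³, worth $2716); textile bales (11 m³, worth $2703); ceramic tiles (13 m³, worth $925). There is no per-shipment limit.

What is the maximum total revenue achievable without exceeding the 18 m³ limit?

Taking 4×plastic granulate: 16 m³ used, 10864 in revenue.
Every other selection either busts 18 m³ or fails to beat 10864.

10864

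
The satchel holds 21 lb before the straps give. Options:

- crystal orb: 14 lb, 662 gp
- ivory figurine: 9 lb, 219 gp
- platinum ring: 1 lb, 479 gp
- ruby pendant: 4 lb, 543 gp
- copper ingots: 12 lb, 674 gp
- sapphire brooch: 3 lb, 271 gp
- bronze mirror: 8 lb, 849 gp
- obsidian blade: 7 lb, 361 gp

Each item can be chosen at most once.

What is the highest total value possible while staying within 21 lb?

2232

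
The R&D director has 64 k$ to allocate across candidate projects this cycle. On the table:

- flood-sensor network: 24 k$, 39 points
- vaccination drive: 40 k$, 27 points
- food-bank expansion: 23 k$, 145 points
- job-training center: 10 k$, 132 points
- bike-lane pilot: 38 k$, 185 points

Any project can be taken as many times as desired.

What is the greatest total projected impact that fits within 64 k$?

792

Ranking by ratio (projected impact/k$): job-training center 13.20, food-bank expansion 6.30, bike-lane pilot 4.87, flood-sensor network 1.62.
The ratio ordering already packs tightly: 6×job-training center, 60 k$, 792.
No other feasible combination exceeds 792.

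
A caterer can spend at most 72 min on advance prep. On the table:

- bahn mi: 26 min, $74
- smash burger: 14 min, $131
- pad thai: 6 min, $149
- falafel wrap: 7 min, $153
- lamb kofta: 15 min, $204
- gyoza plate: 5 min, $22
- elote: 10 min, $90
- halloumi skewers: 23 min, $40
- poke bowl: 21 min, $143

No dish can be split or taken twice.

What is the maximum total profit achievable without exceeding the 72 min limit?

Ranking by ratio (profit/min): pad thai 24.83, falafel wrap 21.86, lamb kofta 13.60, smash burger 9.36.
The ratio heuristic lands on smash burger + pad thai + falafel wrap + lamb kofta + gyoza plate + elote (749) but leaves 15 min idle.
Dropping elote frees 10 min; slotting in poke bowl (21 min) lifts the total to 802 at 68 min.

802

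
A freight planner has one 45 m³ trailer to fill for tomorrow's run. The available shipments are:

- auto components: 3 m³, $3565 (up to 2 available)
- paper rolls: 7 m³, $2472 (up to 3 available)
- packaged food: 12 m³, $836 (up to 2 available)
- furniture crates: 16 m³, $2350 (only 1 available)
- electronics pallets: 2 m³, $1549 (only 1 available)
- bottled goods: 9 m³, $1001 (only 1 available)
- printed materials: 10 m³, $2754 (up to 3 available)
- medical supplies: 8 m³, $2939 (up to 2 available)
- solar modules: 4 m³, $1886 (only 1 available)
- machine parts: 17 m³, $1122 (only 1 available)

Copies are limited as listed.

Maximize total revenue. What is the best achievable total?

21973

By revenue per m³: auto components 1188.33, electronics pallets 774.50, solar modules 471.50 lead.
The ratio heuristic lands on 2×auto components + 2×paper rolls + electronics pallets + 2×medical supplies + solar modules (21387) but leaves 3 m³ idle.
The 4 m³ tied up in solar modules is better spent on paper rolls — total rises to 21973 (45 m³).
That's the maximum — no swap from here does better than 21973.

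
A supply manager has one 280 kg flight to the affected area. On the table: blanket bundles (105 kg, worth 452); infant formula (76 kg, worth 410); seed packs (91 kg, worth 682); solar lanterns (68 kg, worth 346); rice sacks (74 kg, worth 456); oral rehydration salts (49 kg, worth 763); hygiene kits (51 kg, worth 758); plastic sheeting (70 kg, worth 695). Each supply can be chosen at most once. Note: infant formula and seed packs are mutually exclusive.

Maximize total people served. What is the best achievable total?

2898

Best packing: seed packs + oral rehydration salts + hygiene kits + plastic sheeting — 261 kg, 2898 total.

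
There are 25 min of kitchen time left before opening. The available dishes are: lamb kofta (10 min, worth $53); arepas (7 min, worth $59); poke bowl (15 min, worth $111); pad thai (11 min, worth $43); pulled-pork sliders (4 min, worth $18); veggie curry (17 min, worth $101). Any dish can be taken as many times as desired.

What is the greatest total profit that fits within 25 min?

195

Best packing: 3×arepas + pulled-pork sliders — 25 min, 195 total.
Nothing else within 25 min beats 195.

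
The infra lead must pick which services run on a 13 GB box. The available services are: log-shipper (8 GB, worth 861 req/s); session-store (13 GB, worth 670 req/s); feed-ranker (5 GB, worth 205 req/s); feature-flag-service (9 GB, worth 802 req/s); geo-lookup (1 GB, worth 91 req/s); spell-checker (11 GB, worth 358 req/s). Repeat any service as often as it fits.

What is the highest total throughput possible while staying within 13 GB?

Log-shipper + 5×geo-lookup uses 13 of the 13 GB and totals 1316.
No other feasible combination exceeds 1316.

1316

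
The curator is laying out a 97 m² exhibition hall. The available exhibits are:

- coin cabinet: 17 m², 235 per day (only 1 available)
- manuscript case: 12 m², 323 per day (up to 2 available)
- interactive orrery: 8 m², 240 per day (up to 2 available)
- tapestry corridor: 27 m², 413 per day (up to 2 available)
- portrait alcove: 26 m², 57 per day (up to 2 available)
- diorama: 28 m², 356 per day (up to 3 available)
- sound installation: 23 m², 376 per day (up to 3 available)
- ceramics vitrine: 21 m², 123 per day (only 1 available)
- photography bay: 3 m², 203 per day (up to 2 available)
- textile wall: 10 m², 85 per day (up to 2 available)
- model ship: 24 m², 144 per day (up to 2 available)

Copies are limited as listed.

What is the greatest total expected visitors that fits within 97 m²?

2321

Ranking by ratio (expected visitors/m²): photography bay 67.67, interactive orrery 30.00, manuscript case 26.92.
A density-first pass picks 2×manuscript case + 2×interactive orrery + 2×sound installation + 2×photography bay — 2284 at 92 m².
Dropping sound installation frees 23 m²; slotting in tapestry corridor (27 m²) lifts the total to 2321 at 96 m².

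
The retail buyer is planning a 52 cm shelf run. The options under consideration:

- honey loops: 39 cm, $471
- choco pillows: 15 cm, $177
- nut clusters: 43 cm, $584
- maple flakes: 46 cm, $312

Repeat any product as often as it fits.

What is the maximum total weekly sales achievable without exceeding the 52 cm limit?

584

Density check — nut clusters 13.58, honey loops 12.08, choco pillows 11.80, maple flakes 6.78 are the best per cm.
The ratio ordering already packs tightly: nut clusters, 43 cm, 584.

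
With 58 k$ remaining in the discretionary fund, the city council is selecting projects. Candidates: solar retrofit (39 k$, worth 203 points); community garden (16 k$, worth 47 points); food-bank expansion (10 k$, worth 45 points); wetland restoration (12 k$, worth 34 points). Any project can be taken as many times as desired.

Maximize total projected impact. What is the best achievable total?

Greedy by ratio would take solar retrofit + food-bank expansion: 49 k$ used, total 248.
Replace food-bank expansion with community garden: the trade gains 2 net, giving 250 at 55 k$.
Every other selection either busts 58 k$ or fails to beat 250.

250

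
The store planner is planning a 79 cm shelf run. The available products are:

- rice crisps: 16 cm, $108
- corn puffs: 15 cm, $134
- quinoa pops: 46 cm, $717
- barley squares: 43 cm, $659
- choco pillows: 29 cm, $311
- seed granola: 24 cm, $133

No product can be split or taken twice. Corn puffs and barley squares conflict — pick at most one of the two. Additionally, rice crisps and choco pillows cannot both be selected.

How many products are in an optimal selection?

The maximum weekly sales within 79 cm is 1028.
For example quinoa pops + choco pillows achieves it, using 75 cm.
Every optimal selection uses 2 products.

2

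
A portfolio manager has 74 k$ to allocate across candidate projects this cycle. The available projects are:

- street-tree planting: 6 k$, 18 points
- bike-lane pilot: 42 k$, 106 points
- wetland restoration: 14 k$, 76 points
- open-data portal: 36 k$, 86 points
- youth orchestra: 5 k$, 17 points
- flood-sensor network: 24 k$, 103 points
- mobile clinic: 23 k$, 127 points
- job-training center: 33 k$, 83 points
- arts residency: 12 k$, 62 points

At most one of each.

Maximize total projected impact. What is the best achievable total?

368

Density check — mobile clinic 5.52, wetland restoration 5.43, arts residency 5.17 are the best per k$.
Taking wetland restoration + flood-sensor network + mobile clinic + arts residency: 73 k$ used, 368 in projected impact.
The closest alternative, street-tree planting + wetland restoration + youth orchestra + flood-sensor network + mobile clinic, reaches only 341.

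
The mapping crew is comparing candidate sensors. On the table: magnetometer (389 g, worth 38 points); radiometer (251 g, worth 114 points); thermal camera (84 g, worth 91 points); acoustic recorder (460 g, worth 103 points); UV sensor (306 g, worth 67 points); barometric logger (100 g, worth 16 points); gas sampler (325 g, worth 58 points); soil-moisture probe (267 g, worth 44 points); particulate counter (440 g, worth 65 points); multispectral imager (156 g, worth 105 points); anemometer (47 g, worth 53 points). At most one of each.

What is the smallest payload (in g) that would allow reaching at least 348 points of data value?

538

Minimise g subject to total data value ≥ 348.
radiometer + thermal camera + multispectral imager + anemometer: 363 data value at 538 g.
Any bundle with less than 538 g falls short of 348.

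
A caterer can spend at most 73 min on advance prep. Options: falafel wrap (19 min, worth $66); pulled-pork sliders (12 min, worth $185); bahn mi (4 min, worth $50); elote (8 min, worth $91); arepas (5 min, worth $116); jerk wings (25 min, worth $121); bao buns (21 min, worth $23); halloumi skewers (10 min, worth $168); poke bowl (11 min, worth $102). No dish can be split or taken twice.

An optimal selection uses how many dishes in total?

6

Optimal total is 783.
For example pulled-pork sliders + elote + arepas + jerk wings + halloumi skewers + poke bowl achieves it, using 71 min.
All optima have 6 dishes.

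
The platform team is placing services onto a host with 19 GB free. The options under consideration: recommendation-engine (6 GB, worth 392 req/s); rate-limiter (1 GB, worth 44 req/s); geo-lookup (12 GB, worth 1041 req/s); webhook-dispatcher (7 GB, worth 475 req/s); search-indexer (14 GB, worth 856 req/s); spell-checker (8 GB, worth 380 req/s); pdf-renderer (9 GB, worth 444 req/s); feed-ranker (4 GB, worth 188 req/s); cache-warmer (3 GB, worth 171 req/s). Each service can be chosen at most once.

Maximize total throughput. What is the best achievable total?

By throughput per GB: geo-lookup 86.75, webhook-dispatcher 67.86, recommendation-engine 65.33, search-indexer 61.14 lead.
Geo-lookup + webhook-dispatcher uses 19 of the 19 GB and totals 1516.
Next best is recommendation-engine + rate-limiter + geo-lookup at 1477 (19 GB) — short by 39.

1516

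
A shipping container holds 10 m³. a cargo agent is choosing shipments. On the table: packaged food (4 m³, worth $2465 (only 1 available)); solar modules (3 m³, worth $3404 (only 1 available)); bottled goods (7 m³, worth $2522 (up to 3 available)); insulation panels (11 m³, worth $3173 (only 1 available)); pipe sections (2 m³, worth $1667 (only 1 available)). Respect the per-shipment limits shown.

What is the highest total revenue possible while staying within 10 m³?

7536

The ratio ordering already packs tightly: packaged food + solar modules + pipe sections, 9 m³, 7536.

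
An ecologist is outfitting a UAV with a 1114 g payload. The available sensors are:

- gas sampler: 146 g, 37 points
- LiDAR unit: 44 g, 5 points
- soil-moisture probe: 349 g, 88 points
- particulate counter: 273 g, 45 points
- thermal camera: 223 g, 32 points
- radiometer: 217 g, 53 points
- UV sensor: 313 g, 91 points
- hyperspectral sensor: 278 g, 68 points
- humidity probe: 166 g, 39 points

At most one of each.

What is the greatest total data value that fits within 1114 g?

A density-first pass picks gas sampler + soil-moisture probe + UV sensor + hyperspectral sensor — 284 at 1086 g.
The 146 g tied up in gas sampler is better spent on humidity probe — total rises to 286 (1106 g).
Runner-up gas sampler + soil-moisture probe + UV sensor + hyperspectral sensor tops out at 284.

286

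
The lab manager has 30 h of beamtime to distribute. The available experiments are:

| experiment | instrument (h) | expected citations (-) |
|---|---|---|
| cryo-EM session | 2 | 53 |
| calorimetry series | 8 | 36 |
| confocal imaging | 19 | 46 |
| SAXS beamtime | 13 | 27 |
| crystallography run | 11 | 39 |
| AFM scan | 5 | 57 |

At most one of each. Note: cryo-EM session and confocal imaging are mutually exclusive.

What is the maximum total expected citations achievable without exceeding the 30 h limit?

The ratio ordering already packs tightly: cryo-EM session + calorimetry series + crystallography run + AFM scan, 26 h, 185.

185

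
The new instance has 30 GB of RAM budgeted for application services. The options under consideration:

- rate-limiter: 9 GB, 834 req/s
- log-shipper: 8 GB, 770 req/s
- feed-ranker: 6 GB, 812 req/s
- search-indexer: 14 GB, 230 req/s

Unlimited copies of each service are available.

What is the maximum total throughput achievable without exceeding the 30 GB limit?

4060

5×feed-ranker uses 30 of the 30 GB and totals 4060.
Every other selection either busts 30 GB or fails to beat 4060.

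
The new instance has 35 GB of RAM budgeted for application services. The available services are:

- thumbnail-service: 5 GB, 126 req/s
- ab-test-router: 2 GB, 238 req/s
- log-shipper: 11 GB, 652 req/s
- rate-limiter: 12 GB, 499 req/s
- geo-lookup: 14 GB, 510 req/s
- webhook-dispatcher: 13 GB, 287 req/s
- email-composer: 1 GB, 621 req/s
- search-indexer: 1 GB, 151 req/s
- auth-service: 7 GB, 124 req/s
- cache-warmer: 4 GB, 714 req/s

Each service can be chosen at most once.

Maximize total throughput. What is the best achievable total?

2886

Density check — email-composer 621.00, cache-warmer 178.50, search-indexer 151.00 are the best per GB.
Greedy by ratio would take ab-test-router + log-shipper + rate-limiter + email-composer + search-indexer + cache-warmer: 31 GB used, total 2875.
Replace rate-limiter with geo-lookup: the trade gains 11 net, giving 2886 at 33 GB.
The closest alternative, ab-test-router + log-shipper + rate-limiter + email-composer + search-indexer + cache-warmer, reaches only 2875.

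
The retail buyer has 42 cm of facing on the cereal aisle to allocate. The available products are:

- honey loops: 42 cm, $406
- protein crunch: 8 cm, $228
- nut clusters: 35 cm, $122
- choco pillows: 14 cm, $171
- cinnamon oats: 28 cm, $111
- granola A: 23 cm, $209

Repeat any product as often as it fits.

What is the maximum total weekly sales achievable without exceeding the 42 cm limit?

5×protein crunch uses 40 of the 42 cm and totals 1140.
No other feasible combination exceeds 1140.

1140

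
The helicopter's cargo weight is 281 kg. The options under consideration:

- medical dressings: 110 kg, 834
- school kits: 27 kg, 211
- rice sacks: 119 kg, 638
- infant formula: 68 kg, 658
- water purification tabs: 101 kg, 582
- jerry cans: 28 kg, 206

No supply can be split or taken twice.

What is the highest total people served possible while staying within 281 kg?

2074

Density check — infant formula 9.68, school kits 7.81, medical dressings 7.58 are the best per kg.
A density-first pass picks medical dressings + school kits + infant formula + jerry cans — 1909 at 233 kg.
Dropping school kits and jerry cans frees 55 kg; slotting in water purification tabs (101 kg) lifts the total to 2074 at 279 kg.
An exhaustive check of the 64 subsets confirms 2074.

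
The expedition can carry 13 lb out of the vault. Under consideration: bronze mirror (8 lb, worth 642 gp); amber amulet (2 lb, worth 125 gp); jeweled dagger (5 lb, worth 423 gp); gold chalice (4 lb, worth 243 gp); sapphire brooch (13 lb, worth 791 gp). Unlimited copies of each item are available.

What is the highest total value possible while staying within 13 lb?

By value per lb: jeweled dagger 84.60, bronze mirror 80.25, amber amulet 62.50, sapphire brooch 60.85 lead.
The ratio heuristic lands on amber amulet + 2×jeweled dagger (971) but leaves 1 lb idle.
The 7 lb tied up in amber amulet and jeweled dagger is better spent on bronze mirror — total rises to 1065 (13 lb).
Every other selection either busts 13 lb or fails to beat 1065.

1065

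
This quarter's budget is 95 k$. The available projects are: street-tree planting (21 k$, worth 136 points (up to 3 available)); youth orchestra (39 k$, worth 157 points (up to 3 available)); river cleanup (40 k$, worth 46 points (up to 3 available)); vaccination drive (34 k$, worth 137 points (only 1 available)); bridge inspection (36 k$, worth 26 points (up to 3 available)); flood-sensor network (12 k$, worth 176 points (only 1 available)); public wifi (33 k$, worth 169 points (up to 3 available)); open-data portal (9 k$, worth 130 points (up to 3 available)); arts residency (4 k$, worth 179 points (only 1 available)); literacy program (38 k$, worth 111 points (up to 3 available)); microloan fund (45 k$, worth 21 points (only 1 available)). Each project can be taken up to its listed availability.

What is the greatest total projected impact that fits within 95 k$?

1017

2×street-tree planting + flood-sensor network + 3×open-data portal + arts residency uses 85 of the 95 k$ and totals 1017.
Nothing else within 95 k$ beats 1017.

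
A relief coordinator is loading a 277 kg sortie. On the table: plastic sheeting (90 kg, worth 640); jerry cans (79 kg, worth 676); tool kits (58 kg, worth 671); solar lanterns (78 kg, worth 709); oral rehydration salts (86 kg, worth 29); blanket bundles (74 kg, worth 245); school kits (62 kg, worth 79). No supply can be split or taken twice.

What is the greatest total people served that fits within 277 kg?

2135

By people served per kg: tool kits 11.57, solar lanterns 9.09, jerry cans 8.56, plastic sheeting 7.11 lead.
Best packing: jerry cans + tool kits + solar lanterns + school kits — 277 kg, 2135 total.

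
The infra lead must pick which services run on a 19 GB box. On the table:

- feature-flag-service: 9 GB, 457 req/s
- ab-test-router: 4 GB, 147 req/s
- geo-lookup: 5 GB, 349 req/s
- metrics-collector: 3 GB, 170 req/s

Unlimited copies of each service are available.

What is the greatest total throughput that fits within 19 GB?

1217

Taking 3×geo-lookup + metrics-collector: 18 GB used, 1217 in throughput.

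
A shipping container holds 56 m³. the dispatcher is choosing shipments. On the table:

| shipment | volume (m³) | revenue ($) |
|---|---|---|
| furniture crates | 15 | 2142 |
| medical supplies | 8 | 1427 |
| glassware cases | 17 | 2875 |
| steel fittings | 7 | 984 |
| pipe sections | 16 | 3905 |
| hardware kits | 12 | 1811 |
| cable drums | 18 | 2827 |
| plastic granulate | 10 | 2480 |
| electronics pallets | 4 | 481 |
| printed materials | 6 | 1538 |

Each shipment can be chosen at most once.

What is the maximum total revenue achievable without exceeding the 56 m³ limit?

Greedy by ratio would take medical supplies + pipe sections + hardware kits + plastic granulate + electronics pallets + printed materials: 56 m³ used, total 11642.
Reworking the packing: glassware cases + steel fittings + pipe sections + plastic granulate + printed materials uses 56 m³ and improves the total to 11782.

11782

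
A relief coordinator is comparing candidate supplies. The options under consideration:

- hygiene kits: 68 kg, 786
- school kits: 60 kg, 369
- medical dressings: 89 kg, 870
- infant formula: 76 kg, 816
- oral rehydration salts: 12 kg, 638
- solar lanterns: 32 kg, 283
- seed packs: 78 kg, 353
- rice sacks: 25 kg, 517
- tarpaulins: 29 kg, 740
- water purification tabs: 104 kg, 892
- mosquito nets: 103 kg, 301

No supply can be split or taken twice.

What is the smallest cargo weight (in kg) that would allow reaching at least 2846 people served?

166

Minimise kg subject to total people served ≥ 2846.
Taking hygiene kits + oral rehydration salts + solar lanterns + rice sacks + tarpaulins gives 2964 (≥ 2846) for 166 kg.
Any bundle with less than 166 kg falls short of 2846.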